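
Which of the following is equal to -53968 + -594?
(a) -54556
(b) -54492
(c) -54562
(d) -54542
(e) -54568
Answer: c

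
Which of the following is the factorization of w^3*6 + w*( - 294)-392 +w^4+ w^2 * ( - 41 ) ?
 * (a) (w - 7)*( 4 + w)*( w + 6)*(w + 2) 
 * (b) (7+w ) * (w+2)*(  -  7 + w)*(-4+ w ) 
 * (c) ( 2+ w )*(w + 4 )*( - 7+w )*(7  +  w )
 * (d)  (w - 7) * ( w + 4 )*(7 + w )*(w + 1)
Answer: c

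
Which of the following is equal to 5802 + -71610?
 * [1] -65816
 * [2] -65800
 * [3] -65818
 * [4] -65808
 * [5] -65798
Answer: 4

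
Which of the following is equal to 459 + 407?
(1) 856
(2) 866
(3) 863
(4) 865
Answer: 2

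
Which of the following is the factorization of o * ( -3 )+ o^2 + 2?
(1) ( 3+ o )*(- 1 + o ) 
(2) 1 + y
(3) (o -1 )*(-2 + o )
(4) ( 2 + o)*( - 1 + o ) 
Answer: 3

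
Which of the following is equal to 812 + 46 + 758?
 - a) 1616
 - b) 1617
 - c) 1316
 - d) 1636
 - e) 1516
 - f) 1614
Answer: a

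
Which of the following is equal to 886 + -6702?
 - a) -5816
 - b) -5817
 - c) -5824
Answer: a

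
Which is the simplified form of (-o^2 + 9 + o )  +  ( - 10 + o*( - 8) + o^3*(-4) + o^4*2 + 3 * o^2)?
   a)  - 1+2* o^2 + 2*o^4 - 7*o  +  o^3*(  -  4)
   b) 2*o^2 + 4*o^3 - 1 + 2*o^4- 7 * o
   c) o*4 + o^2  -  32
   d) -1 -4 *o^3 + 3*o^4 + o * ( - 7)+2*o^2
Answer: a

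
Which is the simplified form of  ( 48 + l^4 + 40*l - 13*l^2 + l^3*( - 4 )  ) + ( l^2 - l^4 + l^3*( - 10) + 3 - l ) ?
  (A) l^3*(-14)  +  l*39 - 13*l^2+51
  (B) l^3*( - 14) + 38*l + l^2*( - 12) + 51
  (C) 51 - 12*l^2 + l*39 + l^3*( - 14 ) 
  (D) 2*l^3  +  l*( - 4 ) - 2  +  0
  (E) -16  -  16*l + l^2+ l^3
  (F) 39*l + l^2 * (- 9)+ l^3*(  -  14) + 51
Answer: C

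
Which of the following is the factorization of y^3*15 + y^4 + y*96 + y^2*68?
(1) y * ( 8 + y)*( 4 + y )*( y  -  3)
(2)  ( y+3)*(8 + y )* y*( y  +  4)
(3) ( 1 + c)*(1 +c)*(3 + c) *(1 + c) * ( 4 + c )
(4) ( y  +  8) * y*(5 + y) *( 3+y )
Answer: 2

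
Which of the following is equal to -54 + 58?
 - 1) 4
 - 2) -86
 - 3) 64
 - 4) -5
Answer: 1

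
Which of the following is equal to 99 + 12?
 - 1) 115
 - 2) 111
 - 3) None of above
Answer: 2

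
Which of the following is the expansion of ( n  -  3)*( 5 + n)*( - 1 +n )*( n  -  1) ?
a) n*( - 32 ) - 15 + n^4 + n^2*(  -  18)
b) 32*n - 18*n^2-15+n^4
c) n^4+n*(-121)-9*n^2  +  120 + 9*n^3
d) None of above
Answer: b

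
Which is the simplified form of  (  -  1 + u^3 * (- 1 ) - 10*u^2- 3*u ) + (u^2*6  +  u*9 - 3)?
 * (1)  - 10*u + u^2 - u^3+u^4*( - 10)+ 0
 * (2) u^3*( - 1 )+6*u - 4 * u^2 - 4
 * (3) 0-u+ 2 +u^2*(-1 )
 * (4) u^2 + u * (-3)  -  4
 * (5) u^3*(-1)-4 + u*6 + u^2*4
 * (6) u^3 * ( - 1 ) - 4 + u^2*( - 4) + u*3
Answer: 2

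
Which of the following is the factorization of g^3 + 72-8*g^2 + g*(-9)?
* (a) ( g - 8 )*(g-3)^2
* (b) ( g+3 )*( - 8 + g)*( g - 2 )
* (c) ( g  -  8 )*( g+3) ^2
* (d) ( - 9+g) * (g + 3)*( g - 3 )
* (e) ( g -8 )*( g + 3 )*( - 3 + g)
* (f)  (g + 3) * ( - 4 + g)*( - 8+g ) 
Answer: e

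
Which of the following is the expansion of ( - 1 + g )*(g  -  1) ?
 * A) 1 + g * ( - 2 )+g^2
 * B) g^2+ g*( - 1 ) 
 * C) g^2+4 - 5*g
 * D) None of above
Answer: A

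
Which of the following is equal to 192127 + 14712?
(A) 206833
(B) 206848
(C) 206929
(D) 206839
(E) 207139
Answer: D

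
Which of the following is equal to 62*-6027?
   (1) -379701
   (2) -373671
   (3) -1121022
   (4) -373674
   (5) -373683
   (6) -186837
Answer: 4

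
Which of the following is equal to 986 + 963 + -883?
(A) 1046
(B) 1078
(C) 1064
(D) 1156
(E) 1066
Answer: E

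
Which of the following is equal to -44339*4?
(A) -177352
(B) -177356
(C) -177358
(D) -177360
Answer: B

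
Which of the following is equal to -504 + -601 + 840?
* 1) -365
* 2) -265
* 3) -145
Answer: 2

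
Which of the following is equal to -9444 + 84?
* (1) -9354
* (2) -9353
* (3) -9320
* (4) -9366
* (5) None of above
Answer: 5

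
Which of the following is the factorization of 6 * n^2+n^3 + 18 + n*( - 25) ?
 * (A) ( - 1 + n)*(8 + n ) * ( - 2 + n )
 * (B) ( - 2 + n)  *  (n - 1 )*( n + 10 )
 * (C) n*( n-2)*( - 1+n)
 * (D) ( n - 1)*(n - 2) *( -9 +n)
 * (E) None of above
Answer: E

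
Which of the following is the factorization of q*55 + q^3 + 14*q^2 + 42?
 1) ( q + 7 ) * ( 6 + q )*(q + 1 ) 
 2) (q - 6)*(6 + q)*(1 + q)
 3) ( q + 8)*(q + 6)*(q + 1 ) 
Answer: 1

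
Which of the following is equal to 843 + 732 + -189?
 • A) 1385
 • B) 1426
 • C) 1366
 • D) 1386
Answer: D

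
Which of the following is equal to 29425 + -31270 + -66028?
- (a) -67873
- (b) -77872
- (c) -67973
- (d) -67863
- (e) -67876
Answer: a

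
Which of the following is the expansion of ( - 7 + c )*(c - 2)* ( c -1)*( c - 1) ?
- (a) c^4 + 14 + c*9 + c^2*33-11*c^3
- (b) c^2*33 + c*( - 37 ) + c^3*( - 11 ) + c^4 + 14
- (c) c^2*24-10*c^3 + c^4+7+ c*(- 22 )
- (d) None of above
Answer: b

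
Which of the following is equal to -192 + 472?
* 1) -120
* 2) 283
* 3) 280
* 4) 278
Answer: 3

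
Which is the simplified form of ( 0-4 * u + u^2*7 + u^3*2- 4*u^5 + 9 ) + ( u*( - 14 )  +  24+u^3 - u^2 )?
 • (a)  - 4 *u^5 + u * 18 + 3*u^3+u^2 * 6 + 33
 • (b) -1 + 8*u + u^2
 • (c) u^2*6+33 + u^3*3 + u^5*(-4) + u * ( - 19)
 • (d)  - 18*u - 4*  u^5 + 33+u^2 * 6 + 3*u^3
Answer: d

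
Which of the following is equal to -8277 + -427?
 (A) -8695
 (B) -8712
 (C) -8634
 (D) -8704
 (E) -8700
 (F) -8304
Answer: D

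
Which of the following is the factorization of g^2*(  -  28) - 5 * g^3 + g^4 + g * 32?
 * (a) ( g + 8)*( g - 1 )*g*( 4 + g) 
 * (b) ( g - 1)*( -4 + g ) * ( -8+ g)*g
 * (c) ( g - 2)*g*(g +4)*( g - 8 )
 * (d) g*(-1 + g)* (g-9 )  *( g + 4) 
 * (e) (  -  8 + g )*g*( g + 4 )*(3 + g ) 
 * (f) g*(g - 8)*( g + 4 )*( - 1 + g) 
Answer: f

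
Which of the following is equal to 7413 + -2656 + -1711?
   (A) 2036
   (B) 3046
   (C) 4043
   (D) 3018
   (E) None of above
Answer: B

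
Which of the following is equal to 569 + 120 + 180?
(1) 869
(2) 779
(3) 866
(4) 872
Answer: 1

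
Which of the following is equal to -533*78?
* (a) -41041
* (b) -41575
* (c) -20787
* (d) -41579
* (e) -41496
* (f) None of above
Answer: f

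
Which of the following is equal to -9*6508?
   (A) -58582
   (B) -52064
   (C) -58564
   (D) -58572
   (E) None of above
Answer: D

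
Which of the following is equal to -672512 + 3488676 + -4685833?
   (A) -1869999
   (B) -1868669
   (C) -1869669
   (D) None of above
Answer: C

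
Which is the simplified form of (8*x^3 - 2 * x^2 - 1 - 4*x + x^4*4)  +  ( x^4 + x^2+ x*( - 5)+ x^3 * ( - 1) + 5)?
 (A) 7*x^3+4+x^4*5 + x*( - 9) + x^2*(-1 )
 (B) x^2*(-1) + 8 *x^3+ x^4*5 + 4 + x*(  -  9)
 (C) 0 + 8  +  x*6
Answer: A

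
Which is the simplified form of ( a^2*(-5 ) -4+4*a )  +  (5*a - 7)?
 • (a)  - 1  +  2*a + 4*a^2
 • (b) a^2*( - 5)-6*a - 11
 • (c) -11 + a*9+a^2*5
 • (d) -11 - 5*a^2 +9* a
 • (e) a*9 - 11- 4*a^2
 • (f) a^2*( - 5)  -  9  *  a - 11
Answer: d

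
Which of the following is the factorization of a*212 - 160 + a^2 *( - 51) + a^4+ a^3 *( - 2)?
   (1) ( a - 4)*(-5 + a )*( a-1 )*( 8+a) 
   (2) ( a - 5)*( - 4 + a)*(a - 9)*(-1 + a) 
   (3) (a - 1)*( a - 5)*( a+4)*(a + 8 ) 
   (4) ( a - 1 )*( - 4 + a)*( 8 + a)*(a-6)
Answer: 1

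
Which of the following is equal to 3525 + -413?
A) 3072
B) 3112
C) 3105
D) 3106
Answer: B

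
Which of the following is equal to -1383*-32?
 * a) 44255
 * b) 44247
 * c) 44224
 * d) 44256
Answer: d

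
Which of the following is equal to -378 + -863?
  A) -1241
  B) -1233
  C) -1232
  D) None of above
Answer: A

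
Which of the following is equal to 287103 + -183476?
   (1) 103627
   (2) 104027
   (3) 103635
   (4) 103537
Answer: 1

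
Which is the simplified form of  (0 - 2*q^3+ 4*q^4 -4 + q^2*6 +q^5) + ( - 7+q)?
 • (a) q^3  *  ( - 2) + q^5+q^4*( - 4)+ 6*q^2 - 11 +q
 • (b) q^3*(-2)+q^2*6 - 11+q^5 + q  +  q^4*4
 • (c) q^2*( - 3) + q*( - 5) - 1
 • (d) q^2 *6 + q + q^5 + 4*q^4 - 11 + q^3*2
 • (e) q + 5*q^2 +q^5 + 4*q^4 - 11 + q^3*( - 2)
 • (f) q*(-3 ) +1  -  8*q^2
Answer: b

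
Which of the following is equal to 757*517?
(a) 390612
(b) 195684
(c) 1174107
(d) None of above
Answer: d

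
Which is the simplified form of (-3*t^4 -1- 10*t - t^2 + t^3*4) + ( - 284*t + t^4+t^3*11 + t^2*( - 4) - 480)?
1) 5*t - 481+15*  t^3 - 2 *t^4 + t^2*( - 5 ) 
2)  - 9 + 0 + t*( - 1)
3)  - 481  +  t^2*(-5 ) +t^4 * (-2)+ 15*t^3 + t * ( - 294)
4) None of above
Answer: 3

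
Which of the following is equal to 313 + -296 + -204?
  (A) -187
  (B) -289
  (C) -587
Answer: A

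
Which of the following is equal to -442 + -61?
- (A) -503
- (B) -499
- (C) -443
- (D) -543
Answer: A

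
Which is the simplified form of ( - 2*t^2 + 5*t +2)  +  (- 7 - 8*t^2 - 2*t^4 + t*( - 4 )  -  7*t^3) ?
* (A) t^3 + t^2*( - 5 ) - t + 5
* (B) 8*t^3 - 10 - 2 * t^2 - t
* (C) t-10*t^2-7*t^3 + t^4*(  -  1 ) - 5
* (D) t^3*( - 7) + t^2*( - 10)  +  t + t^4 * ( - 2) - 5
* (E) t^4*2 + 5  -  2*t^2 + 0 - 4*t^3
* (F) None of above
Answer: D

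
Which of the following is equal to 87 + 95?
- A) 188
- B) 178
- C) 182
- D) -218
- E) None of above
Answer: C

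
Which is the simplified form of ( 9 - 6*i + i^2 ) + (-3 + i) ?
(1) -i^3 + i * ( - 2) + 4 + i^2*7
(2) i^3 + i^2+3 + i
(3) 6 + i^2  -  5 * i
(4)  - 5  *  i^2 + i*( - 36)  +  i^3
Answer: 3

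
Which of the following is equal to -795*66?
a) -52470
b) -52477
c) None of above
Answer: a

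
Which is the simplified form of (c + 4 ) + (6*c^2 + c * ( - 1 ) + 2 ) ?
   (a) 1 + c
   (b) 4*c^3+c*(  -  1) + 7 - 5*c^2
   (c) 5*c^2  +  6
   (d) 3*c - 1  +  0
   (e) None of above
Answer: e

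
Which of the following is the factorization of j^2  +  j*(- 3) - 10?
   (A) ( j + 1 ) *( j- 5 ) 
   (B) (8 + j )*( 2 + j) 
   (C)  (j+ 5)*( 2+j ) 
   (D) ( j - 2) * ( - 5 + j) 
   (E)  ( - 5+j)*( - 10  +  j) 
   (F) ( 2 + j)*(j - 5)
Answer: F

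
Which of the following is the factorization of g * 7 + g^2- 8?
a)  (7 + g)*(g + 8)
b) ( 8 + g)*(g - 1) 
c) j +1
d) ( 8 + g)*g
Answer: b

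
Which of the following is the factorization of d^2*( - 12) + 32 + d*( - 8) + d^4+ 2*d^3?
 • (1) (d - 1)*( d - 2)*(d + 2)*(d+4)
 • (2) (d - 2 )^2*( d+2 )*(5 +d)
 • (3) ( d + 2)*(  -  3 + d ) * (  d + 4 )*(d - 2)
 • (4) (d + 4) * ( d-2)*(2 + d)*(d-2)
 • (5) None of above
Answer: 4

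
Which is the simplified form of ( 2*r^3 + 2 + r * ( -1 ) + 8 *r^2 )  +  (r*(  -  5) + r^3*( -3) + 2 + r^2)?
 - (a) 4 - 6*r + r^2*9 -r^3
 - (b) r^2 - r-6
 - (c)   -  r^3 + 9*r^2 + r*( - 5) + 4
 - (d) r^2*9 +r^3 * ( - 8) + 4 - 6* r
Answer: a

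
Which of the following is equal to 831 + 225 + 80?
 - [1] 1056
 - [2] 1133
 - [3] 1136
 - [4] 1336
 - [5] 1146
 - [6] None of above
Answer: 3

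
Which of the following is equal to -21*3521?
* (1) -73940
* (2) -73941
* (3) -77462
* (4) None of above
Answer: 2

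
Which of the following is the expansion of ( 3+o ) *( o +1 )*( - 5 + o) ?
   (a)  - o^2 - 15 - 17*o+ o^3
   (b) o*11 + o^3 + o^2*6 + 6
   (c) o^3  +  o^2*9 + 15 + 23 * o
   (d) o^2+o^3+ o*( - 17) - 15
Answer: a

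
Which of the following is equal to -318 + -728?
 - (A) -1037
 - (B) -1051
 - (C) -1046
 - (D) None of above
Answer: C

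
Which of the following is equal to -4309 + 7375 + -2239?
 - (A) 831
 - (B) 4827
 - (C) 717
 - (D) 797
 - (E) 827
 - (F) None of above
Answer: E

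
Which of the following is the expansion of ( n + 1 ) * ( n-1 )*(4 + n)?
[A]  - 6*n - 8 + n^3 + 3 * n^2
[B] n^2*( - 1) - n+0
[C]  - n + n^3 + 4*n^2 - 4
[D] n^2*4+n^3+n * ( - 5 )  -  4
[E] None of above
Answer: C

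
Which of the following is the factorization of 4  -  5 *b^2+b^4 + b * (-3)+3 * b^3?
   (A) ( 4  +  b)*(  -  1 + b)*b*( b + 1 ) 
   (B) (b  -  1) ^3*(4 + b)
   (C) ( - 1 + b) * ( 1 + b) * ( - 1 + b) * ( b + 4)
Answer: C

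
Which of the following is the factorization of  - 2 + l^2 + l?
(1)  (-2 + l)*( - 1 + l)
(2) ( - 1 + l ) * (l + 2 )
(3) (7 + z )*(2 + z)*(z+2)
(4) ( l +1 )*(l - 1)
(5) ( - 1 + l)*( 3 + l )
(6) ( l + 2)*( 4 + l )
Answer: 2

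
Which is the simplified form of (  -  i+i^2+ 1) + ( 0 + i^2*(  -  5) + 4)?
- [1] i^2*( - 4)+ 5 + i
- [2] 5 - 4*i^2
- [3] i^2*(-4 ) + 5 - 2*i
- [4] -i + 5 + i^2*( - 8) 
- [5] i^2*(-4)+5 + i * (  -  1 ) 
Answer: 5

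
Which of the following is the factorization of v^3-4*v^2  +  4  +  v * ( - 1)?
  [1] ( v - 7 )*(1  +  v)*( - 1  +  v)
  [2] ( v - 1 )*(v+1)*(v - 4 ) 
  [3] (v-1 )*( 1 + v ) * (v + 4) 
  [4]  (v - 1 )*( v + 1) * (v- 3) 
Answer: 2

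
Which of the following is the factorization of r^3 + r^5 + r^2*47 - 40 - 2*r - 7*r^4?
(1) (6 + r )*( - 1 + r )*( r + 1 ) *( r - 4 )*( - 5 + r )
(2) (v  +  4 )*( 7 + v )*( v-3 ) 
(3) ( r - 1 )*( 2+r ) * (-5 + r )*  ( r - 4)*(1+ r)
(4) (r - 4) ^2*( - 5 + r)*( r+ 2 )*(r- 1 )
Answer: 3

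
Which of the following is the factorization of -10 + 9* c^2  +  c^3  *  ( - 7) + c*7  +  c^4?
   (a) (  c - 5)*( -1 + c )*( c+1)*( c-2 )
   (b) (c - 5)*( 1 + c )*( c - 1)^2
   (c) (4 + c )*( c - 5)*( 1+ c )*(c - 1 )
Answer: a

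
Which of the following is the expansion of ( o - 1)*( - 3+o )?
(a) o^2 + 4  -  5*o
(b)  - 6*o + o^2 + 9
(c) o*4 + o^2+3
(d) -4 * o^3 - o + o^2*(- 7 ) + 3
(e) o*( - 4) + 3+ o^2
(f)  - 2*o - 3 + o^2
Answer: e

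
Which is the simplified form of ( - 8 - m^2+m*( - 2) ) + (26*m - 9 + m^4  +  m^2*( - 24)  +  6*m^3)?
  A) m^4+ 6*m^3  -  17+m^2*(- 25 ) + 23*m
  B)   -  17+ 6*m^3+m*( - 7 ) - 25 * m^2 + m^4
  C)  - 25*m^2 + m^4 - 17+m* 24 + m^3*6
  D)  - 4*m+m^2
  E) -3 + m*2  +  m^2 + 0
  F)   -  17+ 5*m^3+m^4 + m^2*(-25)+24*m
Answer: C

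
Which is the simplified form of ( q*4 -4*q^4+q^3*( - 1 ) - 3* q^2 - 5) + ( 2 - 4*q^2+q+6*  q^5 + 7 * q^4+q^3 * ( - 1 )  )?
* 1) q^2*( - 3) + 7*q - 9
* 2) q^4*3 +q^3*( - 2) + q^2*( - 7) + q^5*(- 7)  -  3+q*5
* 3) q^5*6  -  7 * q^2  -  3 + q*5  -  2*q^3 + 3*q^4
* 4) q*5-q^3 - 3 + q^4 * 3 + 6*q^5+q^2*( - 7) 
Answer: 3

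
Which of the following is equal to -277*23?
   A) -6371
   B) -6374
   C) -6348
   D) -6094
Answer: A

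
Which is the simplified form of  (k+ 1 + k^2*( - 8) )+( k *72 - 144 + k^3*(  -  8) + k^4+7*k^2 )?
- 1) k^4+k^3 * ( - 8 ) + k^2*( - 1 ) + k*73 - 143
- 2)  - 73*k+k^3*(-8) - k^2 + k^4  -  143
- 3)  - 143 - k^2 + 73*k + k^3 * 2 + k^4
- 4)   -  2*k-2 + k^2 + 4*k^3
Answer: 1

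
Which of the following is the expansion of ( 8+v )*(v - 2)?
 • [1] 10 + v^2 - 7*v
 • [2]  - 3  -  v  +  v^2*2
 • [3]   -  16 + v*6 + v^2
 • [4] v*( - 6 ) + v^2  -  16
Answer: 3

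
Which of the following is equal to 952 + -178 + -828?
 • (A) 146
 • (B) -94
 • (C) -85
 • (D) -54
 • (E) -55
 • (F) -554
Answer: D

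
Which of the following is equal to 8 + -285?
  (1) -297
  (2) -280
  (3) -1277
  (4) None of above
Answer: 4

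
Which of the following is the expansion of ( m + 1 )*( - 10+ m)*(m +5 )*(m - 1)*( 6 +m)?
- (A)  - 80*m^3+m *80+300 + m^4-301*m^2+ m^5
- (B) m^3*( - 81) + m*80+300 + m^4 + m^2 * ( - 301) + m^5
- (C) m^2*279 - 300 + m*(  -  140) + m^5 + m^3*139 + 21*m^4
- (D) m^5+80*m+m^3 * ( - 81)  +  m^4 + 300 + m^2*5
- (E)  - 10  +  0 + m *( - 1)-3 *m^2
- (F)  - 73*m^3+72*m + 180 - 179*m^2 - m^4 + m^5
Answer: B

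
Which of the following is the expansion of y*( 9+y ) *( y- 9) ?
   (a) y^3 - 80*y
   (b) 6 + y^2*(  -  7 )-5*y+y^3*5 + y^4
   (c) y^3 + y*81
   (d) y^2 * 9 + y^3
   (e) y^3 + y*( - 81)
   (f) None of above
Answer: e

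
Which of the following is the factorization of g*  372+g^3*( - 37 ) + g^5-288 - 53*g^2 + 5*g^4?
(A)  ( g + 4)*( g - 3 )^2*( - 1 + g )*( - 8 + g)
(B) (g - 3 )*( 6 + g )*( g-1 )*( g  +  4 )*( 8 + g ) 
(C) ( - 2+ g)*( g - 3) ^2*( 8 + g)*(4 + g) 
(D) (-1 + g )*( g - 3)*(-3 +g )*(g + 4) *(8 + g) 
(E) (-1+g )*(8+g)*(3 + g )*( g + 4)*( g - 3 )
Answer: D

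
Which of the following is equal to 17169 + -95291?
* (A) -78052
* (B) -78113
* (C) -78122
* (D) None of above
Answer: C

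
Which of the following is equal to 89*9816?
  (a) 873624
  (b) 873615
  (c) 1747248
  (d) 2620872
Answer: a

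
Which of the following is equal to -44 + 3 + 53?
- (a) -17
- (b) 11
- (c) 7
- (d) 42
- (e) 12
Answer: e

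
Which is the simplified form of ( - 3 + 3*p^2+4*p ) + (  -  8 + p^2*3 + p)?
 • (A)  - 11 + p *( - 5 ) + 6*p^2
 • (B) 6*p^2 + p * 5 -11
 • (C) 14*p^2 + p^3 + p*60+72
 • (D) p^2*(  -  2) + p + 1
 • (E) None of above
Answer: B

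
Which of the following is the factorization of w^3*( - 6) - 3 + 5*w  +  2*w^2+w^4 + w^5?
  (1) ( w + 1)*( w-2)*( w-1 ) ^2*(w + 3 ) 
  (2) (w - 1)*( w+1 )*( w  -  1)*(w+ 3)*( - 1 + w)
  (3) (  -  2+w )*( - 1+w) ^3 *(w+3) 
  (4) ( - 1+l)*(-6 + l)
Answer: 2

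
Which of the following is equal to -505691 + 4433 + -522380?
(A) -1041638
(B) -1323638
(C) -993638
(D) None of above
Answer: D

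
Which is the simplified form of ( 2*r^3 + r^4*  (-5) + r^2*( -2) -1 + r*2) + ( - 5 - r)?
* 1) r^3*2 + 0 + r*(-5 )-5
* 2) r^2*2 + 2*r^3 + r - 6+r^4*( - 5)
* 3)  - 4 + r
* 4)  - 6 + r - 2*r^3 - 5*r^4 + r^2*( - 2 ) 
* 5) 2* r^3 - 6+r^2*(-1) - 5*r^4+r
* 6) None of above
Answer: 6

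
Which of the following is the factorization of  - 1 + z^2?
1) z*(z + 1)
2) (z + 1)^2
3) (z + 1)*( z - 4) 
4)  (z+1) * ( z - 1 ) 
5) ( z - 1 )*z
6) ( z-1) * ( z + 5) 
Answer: 4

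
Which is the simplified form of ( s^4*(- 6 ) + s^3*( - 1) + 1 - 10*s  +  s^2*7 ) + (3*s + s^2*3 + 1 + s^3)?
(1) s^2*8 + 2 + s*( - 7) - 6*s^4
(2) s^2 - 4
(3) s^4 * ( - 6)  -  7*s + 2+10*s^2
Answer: 3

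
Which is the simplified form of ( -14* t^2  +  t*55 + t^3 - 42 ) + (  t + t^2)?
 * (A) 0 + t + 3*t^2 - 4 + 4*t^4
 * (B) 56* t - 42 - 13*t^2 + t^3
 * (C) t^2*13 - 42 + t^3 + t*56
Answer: B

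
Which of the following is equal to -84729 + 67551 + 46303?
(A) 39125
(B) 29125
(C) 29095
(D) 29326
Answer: B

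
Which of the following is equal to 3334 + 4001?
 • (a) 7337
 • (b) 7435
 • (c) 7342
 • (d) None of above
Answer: d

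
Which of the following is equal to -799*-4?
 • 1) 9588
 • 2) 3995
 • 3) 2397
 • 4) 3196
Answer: 4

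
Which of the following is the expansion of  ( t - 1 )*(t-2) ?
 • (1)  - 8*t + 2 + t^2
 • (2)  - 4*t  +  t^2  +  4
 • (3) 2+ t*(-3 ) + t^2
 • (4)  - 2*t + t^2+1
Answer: 3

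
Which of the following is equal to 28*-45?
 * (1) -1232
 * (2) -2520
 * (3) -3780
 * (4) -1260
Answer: 4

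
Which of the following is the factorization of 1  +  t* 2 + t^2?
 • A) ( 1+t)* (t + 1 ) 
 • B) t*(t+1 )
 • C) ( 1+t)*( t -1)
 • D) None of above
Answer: A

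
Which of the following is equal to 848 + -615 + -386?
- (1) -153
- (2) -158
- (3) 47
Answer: 1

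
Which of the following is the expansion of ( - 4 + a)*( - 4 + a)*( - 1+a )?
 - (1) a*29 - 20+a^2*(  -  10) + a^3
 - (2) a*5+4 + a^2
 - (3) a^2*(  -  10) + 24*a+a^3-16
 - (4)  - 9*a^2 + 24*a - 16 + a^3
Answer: 4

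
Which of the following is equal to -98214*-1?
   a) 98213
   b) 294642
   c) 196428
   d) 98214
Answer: d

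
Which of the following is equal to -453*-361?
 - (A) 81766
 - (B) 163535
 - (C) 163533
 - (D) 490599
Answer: C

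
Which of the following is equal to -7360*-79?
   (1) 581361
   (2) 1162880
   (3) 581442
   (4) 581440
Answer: 4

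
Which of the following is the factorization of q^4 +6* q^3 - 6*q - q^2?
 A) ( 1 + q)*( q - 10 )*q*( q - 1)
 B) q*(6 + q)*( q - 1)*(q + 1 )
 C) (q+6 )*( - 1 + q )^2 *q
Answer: B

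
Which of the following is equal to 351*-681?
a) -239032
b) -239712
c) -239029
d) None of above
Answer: d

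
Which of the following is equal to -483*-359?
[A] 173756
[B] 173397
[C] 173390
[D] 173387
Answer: B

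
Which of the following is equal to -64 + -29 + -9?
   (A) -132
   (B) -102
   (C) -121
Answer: B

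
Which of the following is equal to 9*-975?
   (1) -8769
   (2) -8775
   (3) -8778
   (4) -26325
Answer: 2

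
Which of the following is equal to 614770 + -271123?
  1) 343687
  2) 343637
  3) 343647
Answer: 3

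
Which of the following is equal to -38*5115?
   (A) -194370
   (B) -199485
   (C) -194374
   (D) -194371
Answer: A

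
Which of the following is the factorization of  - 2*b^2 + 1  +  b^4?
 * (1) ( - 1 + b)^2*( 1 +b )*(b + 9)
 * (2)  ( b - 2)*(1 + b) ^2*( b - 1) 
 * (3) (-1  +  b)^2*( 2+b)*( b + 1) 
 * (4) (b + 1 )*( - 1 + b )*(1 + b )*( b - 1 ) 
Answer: 4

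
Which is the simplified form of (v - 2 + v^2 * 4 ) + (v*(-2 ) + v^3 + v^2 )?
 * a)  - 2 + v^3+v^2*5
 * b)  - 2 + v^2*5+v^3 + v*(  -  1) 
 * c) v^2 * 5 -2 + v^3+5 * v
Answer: b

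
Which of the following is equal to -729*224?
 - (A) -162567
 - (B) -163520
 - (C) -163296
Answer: C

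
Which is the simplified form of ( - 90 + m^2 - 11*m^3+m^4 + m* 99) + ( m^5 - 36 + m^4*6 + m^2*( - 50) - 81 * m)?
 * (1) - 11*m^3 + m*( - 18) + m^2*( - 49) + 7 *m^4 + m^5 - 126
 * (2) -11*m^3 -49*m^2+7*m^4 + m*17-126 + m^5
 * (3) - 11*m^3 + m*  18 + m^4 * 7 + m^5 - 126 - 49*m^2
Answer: 3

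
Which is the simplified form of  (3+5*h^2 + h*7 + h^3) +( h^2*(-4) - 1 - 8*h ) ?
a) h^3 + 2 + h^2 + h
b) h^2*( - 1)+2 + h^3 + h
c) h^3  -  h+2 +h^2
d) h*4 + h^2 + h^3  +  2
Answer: c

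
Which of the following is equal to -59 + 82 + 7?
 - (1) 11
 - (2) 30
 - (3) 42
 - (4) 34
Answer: 2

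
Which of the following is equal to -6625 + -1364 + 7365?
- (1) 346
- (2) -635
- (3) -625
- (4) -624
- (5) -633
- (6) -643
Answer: 4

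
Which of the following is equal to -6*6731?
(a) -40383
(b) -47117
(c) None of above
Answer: c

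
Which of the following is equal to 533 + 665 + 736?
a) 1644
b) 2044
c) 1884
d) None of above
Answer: d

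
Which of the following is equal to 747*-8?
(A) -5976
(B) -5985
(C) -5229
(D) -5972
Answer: A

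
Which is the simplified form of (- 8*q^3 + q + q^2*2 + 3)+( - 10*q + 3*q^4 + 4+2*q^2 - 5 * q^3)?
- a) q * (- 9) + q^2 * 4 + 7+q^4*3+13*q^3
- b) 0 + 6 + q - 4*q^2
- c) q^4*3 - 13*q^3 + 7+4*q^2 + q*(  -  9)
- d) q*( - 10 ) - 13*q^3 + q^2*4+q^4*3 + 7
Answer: c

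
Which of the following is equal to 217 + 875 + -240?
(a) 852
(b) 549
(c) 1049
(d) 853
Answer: a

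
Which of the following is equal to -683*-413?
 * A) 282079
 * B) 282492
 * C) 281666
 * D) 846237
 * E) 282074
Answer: A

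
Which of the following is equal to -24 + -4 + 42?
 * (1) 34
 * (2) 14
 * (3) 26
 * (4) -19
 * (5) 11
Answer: 2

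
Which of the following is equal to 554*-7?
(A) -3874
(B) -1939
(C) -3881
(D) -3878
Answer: D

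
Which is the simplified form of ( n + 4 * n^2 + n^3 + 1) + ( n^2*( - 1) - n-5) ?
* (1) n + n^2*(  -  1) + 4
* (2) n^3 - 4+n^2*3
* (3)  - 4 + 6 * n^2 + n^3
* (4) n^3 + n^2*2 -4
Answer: 2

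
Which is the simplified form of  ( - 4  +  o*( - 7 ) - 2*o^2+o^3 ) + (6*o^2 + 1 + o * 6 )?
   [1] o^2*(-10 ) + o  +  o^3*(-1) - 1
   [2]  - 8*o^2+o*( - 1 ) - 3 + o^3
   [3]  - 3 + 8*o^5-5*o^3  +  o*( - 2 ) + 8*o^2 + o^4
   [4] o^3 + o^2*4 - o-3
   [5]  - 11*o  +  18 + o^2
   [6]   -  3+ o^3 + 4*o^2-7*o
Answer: 4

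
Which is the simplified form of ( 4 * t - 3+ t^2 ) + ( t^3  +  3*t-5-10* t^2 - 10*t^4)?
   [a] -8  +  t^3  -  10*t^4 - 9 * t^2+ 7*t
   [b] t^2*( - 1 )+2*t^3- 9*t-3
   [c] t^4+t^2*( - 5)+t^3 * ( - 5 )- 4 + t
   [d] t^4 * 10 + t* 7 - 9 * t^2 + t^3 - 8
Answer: a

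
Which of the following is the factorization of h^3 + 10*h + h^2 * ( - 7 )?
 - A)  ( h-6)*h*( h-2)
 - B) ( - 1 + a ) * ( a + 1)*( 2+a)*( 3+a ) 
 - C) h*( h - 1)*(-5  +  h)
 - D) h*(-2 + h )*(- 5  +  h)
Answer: D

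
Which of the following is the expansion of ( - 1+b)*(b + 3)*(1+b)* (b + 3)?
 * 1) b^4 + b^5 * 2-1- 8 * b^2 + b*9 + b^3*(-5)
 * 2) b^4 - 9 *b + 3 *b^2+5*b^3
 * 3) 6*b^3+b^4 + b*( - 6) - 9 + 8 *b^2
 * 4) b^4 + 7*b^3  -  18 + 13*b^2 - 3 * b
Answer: 3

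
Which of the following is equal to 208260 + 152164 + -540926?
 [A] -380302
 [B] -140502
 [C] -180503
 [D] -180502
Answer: D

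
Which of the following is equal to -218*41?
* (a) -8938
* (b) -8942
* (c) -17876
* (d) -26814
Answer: a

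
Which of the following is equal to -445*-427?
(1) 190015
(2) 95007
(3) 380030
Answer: 1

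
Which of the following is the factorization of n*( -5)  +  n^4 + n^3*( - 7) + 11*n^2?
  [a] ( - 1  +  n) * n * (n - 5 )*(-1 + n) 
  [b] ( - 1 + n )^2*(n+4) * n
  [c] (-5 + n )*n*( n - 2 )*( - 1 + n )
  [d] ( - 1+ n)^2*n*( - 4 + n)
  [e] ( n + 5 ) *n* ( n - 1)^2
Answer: a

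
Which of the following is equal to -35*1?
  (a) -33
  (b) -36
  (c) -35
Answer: c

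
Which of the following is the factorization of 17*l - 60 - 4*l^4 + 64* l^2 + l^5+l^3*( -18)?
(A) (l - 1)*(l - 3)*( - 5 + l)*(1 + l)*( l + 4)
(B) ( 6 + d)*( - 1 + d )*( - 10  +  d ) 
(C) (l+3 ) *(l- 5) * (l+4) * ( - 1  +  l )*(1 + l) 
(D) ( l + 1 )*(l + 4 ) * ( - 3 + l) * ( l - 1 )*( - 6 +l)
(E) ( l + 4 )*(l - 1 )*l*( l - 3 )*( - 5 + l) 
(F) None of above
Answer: A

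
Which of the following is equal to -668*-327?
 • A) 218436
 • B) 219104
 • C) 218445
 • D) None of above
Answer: A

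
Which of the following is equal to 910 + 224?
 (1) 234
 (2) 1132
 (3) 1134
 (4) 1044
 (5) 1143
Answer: 3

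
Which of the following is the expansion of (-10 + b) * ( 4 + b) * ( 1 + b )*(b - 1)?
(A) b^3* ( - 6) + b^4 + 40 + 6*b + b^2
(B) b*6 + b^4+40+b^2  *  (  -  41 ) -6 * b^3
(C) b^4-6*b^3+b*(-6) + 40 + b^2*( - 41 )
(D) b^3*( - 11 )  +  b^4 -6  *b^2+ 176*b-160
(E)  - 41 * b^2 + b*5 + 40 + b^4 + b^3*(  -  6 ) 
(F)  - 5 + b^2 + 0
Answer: B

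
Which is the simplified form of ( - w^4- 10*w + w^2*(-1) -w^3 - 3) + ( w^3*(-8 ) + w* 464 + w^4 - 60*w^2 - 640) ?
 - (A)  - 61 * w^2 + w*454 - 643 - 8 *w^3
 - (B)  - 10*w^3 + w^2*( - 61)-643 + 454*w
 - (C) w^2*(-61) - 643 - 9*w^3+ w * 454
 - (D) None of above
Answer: C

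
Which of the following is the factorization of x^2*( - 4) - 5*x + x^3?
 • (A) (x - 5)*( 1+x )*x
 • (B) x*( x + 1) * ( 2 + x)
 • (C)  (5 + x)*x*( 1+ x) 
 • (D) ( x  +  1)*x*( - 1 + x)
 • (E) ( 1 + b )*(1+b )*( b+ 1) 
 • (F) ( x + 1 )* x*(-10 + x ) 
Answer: A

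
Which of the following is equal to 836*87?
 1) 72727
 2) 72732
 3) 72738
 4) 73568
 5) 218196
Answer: 2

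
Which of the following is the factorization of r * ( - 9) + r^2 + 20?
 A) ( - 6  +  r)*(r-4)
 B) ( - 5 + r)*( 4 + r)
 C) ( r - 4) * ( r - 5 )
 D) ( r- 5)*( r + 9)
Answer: C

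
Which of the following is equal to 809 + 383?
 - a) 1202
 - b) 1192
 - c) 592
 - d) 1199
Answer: b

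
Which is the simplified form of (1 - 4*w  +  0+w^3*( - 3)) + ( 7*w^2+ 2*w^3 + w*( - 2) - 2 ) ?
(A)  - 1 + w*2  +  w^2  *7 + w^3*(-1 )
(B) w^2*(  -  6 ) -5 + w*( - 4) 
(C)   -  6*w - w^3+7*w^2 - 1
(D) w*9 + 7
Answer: C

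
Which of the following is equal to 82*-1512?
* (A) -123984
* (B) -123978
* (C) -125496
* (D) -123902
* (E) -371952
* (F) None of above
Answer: A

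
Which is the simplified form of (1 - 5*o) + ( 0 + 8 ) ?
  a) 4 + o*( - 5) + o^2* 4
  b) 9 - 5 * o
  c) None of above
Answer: b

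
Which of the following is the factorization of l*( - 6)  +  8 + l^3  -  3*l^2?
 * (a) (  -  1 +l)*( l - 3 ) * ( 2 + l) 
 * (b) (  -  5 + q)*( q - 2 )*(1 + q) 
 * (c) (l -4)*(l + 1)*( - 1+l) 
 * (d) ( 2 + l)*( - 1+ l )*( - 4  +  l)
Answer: d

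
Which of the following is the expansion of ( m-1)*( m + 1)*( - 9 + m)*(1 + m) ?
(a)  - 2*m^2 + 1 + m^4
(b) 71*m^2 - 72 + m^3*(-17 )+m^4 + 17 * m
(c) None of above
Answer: c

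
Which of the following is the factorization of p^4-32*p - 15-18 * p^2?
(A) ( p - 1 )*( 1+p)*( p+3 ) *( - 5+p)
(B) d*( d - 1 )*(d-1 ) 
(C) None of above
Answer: C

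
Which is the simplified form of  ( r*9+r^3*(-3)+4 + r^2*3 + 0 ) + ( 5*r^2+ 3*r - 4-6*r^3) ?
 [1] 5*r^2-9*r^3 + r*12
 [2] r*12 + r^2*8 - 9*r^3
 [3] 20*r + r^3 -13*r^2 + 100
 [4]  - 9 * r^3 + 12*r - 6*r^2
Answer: 2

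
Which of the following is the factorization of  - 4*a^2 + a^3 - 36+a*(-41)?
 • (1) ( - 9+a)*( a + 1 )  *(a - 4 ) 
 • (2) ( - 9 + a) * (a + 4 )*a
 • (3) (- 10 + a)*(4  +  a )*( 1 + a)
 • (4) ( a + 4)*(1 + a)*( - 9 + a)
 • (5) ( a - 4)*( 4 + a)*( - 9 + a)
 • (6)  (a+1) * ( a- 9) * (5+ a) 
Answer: 4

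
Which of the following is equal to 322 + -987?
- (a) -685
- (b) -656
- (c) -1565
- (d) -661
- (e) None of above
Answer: e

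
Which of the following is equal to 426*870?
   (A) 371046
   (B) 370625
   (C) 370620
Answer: C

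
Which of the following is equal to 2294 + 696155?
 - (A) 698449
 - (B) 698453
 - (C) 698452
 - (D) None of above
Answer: A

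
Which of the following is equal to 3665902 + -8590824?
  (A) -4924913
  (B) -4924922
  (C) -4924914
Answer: B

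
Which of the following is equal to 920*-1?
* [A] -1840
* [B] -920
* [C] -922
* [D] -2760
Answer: B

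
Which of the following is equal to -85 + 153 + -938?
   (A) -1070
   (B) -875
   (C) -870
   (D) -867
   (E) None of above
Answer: C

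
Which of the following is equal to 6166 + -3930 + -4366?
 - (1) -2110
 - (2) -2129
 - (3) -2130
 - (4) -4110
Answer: 3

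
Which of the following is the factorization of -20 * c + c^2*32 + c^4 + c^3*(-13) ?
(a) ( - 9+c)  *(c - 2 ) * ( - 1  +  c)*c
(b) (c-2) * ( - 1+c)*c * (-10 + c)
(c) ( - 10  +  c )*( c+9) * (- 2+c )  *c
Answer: b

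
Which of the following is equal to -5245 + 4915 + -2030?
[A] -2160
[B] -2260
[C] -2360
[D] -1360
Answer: C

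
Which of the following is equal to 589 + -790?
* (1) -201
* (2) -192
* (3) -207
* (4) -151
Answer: 1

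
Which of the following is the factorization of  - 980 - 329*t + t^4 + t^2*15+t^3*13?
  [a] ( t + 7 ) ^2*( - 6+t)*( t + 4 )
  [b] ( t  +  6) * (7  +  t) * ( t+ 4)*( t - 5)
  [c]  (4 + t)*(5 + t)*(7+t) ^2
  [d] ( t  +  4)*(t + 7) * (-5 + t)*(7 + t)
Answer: d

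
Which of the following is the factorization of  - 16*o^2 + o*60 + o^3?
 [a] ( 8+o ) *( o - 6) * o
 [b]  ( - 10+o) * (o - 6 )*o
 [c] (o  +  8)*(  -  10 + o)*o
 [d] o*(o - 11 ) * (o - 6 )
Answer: b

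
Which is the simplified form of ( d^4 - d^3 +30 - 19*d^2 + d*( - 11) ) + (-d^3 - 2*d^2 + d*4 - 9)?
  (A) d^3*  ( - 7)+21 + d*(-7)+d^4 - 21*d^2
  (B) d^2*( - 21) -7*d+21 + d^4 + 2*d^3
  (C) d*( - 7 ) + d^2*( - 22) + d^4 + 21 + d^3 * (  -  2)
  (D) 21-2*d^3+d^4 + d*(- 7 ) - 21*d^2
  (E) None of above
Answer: D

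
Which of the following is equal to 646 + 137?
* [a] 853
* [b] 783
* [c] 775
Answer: b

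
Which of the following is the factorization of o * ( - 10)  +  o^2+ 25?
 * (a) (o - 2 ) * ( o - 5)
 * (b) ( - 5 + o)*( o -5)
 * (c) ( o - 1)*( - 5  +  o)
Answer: b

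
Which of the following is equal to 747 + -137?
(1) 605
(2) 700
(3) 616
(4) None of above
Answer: 4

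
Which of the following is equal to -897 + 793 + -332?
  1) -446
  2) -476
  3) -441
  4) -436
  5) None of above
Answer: 4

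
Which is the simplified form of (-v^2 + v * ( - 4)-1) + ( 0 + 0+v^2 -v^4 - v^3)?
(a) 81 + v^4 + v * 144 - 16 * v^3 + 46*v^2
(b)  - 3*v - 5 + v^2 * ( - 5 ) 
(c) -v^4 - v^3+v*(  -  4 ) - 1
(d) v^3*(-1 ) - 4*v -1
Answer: c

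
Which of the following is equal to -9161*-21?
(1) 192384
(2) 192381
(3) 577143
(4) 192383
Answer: 2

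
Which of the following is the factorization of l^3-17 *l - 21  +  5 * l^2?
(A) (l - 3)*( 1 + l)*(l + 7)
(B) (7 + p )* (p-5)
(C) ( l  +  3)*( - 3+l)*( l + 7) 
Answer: A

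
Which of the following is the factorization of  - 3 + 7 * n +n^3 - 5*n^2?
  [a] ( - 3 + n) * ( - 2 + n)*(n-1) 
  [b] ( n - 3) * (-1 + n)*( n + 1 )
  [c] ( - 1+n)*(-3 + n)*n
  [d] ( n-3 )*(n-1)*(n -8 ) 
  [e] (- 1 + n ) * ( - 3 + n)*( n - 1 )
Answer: e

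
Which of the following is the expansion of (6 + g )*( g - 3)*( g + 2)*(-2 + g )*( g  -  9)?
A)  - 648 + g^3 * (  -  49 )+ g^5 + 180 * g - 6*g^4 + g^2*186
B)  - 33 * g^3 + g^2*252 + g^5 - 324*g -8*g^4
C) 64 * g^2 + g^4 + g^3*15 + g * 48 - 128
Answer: A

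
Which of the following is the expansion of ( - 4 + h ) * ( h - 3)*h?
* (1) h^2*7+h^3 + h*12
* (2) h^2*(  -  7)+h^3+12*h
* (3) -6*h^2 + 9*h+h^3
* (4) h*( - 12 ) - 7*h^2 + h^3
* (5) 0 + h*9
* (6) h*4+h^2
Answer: 2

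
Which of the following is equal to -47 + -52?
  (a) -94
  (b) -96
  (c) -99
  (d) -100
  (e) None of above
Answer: c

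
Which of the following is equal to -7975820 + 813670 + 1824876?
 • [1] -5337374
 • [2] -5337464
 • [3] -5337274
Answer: 3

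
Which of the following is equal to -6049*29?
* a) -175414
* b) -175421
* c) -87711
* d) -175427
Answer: b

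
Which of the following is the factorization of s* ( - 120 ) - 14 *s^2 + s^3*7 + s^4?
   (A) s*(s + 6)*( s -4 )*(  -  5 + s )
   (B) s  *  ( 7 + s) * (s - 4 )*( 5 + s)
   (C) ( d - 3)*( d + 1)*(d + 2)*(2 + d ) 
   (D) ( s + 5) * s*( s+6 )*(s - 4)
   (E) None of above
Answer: D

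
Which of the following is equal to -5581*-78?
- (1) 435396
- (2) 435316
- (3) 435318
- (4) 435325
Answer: 3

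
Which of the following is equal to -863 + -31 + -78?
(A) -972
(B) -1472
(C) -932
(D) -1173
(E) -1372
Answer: A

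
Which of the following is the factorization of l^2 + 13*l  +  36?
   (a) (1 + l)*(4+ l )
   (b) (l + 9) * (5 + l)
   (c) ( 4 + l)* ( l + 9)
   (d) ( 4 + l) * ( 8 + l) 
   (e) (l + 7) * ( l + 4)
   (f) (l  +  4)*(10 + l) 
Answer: c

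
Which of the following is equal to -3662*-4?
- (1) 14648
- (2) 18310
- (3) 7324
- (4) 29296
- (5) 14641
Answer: 1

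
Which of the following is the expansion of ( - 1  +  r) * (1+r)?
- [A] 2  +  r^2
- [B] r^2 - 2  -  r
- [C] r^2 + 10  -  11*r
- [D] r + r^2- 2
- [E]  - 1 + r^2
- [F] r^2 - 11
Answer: E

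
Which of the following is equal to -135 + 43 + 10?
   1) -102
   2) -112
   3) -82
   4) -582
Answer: 3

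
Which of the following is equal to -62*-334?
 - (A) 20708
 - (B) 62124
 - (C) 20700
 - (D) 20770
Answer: A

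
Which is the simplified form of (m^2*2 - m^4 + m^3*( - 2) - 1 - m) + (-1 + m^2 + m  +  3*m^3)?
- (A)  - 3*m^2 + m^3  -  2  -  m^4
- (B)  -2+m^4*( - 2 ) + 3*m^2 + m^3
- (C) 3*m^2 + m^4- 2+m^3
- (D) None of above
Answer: D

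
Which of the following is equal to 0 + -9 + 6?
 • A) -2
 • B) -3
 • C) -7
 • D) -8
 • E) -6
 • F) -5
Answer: B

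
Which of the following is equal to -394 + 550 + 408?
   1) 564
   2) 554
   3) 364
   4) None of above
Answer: 1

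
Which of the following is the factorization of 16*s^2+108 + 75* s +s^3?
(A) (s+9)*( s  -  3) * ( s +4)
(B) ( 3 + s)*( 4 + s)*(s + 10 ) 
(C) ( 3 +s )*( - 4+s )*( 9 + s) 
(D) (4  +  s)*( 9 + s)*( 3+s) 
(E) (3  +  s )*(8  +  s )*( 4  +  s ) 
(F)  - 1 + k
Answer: D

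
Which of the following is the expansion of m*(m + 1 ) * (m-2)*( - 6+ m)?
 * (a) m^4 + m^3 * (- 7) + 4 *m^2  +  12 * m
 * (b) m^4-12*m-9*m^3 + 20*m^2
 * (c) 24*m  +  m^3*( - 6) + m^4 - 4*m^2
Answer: a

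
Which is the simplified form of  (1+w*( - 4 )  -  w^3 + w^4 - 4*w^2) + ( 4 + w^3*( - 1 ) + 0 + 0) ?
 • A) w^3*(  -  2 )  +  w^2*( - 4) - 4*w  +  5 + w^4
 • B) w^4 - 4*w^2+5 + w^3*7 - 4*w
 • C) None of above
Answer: A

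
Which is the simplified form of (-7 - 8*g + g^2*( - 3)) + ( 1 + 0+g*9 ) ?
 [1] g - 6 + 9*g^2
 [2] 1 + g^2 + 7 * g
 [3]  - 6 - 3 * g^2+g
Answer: 3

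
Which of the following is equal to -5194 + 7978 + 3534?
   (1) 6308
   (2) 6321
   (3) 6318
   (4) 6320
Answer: 3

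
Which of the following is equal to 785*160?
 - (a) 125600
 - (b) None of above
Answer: a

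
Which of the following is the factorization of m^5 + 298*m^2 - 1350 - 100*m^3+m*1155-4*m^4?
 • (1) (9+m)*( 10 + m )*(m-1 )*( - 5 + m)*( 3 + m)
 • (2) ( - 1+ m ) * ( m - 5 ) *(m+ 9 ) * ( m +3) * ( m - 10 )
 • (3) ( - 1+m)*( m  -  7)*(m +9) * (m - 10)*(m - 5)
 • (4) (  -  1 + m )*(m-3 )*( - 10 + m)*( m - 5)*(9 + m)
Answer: 2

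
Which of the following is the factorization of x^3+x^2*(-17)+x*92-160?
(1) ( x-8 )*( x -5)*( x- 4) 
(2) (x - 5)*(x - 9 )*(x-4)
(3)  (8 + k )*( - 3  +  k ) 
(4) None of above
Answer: 1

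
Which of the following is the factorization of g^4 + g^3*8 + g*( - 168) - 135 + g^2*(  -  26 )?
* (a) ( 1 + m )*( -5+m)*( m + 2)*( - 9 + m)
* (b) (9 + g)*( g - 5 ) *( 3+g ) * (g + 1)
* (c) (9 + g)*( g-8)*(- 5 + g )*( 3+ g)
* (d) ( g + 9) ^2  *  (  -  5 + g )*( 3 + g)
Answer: b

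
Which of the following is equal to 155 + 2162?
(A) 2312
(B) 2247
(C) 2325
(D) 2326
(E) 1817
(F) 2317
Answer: F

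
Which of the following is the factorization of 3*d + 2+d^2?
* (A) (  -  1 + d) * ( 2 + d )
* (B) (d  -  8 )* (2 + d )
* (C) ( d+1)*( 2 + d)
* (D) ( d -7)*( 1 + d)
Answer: C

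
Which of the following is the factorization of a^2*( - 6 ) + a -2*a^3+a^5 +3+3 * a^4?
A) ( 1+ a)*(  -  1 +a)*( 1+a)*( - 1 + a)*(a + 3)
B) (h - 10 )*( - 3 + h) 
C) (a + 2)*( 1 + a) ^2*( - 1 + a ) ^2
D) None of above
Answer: A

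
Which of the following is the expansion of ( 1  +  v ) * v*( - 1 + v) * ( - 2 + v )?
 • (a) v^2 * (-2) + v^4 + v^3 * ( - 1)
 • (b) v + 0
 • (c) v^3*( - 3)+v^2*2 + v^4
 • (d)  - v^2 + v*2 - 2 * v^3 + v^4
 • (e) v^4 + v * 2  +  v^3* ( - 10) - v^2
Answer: d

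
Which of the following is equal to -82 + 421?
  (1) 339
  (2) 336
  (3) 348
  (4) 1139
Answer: 1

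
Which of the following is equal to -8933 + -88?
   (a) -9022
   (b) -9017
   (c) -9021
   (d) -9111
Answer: c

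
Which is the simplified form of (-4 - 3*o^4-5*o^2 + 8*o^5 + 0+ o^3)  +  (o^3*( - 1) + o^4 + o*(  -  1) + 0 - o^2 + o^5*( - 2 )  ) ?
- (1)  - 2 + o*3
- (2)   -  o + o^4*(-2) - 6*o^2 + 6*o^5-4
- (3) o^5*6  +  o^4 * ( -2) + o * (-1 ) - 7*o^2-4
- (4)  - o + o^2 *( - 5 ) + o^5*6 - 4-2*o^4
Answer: 2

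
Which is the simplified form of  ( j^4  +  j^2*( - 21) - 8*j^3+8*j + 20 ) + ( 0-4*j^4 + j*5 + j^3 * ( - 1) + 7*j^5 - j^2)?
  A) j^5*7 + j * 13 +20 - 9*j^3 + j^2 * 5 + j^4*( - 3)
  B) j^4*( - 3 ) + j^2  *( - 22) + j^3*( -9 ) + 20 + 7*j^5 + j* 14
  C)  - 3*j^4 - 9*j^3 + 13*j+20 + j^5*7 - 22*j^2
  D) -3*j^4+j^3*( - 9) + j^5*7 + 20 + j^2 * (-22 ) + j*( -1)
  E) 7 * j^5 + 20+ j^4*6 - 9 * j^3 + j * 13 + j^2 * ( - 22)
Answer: C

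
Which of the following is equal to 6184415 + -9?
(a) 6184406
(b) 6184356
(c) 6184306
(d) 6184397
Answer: a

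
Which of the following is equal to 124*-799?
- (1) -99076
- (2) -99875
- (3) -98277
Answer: 1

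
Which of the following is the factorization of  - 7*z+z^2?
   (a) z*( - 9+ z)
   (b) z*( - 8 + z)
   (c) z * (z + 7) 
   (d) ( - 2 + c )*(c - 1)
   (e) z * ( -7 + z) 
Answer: e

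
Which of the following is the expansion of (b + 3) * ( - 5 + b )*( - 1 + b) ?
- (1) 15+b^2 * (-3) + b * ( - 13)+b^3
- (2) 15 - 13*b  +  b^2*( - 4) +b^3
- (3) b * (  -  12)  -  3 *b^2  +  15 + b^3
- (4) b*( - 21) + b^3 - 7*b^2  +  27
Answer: 1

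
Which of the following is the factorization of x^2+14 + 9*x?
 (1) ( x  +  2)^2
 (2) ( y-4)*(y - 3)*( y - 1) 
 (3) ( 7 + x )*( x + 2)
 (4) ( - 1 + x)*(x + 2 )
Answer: 3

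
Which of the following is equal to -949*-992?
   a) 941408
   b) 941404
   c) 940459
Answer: a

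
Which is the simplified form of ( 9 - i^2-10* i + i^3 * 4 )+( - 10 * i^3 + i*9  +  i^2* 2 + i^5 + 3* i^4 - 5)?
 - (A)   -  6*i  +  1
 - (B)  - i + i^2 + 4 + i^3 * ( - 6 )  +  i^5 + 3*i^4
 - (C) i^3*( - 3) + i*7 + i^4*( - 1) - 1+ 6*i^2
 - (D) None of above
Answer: B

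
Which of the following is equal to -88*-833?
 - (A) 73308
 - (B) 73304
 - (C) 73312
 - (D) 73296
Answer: B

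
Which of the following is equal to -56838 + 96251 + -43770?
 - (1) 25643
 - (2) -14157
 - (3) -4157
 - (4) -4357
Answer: 4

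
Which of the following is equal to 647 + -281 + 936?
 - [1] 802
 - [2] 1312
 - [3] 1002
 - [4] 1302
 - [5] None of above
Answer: 4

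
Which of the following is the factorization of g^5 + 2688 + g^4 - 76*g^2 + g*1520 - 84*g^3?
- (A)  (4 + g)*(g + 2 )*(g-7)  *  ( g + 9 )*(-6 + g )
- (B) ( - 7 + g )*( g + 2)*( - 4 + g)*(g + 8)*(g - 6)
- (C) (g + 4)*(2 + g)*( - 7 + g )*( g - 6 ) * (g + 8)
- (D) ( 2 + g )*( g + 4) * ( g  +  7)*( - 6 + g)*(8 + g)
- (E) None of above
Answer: C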